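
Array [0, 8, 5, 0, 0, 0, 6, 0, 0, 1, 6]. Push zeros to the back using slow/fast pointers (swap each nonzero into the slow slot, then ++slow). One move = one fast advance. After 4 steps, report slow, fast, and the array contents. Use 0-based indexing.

slow=2, fast=4, a=[8, 5, 0, 0, 0, 0, 6, 0, 0, 1, 6]

(s=0,f=0) a[fast]=0 → fast++
(s=0,f=1) a[fast]=8≠0 swap→a[0]=8 → slow++,fast++
(s=1,f=2) a[fast]=5≠0 swap→a[1]=5 → slow++,fast++
(s=2,f=3) a[fast]=0 → fast++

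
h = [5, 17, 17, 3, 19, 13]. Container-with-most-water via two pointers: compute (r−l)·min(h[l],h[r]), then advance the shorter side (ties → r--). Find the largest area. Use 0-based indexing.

l=0 r=5: min(5,13)*5=25 best=25 *, l++
l=1 r=5: min(17,13)*4=52 best=52 *, r--
l=1 r=4: min(17,19)*3=51 best=52, l++
l=2 r=4: min(17,19)*2=34 best=52, l++
l=3 r=4: min(3,19)*1=3 best=52, l++

max area = 52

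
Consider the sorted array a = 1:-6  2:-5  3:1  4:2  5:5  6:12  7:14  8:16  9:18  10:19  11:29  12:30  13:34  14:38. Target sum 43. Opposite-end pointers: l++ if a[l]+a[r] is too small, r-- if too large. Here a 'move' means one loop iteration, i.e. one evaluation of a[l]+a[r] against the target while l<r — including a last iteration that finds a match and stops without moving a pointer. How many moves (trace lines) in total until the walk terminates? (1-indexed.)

l=1 r=14: -6+38=32 <43, l++
l=2 r=14: -5+38=33 <43, l++
l=3 r=14: 1+38=39 <43, l++
l=4 r=14: 2+38=40 <43, l++
l=5 r=14: 5+38=43, found

5 moves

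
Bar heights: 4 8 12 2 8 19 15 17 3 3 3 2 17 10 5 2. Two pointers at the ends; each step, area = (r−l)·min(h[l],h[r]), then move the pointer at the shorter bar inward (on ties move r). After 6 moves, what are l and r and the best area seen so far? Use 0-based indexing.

[0,15] min(4,2)*15=30 best=30 * → r--
[0,14] min(4,5)*14=56 best=56 * → l++
[1,14] min(8,5)*13=65 best=65 * → r--
[1,13] min(8,10)*12=96 best=96 * → l++
[2,13] min(12,10)*11=110 best=110 * → r--
[2,12] min(12,17)*10=120 best=120 * → l++

l=3, r=12, best area=120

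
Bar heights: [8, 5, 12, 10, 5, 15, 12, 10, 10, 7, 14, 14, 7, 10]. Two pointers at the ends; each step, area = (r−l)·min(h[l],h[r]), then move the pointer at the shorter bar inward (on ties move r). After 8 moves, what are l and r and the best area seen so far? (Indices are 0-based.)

l=5, r=10, best area=110

[0,13] min(8,10)*13=104 best=104 * → l++
[1,13] min(5,10)*12=60 best=104 → l++
[2,13] min(12,10)*11=110 best=110 * → r--
[2,12] min(12,7)*10=70 best=110 → r--
[2,11] min(12,14)*9=108 best=110 → l++
[3,11] min(10,14)*8=80 best=110 → l++
[4,11] min(5,14)*7=35 best=110 → l++
[5,11] min(15,14)*6=84 best=110 → r--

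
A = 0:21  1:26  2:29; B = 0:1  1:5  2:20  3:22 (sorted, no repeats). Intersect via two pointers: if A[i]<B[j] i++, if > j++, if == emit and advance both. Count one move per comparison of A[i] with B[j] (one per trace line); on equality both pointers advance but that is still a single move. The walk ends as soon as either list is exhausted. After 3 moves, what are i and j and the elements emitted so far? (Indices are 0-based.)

i=0, j=3, emitted=[]

[i=0,j=0] 21>1 → j++
[i=0,j=1] 21>5 → j++
[i=0,j=2] 21>20 → j++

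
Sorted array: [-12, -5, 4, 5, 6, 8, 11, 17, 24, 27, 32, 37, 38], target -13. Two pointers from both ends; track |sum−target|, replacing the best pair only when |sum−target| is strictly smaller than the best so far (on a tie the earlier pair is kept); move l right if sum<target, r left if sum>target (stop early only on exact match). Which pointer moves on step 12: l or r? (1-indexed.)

[1,13] -12+38=26 d=39 * → r--
[1,12] -12+37=25 d=38 * → r--
[1,11] -12+32=20 d=33 * → r--
[1,10] -12+27=15 d=28 * → r--
[1,9] -12+24=12 d=25 * → r--
[1,8] -12+17=5 d=18 * → r--
[1,7] -12+11=-1 d=12 * → r--
[1,6] -12+8=-4 d=9 * → r--
[1,5] -12+6=-6 d=7 * → r--
[1,4] -12+5=-7 d=6 * → r--
[1,3] -12+4=-8 d=5 * → r--
[1,2] -12+-5=-17 d=4 * → l++

l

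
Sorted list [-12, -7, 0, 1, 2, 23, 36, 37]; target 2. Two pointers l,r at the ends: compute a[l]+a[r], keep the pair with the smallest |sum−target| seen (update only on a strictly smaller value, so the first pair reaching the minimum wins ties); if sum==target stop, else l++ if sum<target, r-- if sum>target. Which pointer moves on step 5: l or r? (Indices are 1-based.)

[1,8] -12+37=25 d=23 * → r--
[1,7] -12+36=24 d=22 * → r--
[1,6] -12+23=11 d=9 * → r--
[1,5] -12+2=-10 d=12 → l++
[2,5] -7+2=-5 d=7 * → l++

l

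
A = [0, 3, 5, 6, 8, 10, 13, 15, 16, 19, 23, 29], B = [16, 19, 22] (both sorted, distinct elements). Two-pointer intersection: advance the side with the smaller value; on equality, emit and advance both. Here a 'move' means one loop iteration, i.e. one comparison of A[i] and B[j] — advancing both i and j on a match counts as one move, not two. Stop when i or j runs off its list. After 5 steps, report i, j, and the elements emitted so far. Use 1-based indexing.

i=6, j=1, emitted=[]

[i=1,j=1] 0<16 → i++
[i=2,j=1] 3<16 → i++
[i=3,j=1] 5<16 → i++
[i=4,j=1] 6<16 → i++
[i=5,j=1] 8<16 → i++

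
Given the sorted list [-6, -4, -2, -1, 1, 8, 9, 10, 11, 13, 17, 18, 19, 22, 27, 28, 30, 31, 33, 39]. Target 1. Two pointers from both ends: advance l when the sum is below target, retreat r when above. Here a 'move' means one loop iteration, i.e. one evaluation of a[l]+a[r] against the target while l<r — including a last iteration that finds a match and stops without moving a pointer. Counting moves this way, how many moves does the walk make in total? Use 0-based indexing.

[0,19] -6+39=33 >1 → r--
[0,18] -6+33=27 >1 → r--
[0,17] -6+31=25 >1 → r--
[0,16] -6+30=24 >1 → r--
[0,15] -6+28=22 >1 → r--
[0,14] -6+27=21 >1 → r--
[0,13] -6+22=16 >1 → r--
[0,12] -6+19=13 >1 → r--
[0,11] -6+18=12 >1 → r--
[0,10] -6+17=11 >1 → r--
[0,9] -6+13=7 >1 → r--
[0,8] -6+11=5 >1 → r--
[0,7] -6+10=4 >1 → r--
[0,6] -6+9=3 >1 → r--
[0,5] -6+8=2 >1 → r--
[0,4] -6+1=-5 <1 → l++
[1,4] -4+1=-3 <1 → l++
[2,4] -2+1=-1 <1 → l++
[3,4] -1+1=0 <1 → l++

19 moves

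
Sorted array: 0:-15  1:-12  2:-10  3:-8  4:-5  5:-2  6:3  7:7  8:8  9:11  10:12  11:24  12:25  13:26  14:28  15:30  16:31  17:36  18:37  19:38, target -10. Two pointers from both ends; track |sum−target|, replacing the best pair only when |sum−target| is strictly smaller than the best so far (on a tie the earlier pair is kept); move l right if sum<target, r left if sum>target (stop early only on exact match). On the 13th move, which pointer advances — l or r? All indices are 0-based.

l=0 r=19: -15+38=23 d=33 *, r--
l=0 r=18: -15+37=22 d=32 *, r--
l=0 r=17: -15+36=21 d=31 *, r--
l=0 r=16: -15+31=16 d=26 *, r--
l=0 r=15: -15+30=15 d=25 *, r--
l=0 r=14: -15+28=13 d=23 *, r--
l=0 r=13: -15+26=11 d=21 *, r--
l=0 r=12: -15+25=10 d=20 *, r--
l=0 r=11: -15+24=9 d=19 *, r--
l=0 r=10: -15+12=-3 d=7 *, r--
l=0 r=9: -15+11=-4 d=6 *, r--
l=0 r=8: -15+8=-7 d=3 *, r--
l=0 r=7: -15+7=-8 d=2 *, r--

r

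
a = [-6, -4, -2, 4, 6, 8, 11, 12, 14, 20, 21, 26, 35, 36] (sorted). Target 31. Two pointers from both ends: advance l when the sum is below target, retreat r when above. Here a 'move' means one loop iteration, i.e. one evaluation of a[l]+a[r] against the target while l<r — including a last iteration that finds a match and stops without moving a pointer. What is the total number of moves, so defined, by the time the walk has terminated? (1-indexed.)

3 moves

[1,14] -6+36=30 <31 → l++
[2,14] -4+36=32 >31 → r--
[2,13] -4+35=31 → found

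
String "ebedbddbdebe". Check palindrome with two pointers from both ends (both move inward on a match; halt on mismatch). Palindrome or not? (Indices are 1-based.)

palindrome

[1,12] 'e'=='e' → l++,r--
[2,11] 'b'=='b' → l++,r--
[3,10] 'e'=='e' → l++,r--
[4,9] 'd'=='d' → l++,r--
[5,8] 'b'=='b' → l++,r--
[6,7] 'd'=='d' → l++,r--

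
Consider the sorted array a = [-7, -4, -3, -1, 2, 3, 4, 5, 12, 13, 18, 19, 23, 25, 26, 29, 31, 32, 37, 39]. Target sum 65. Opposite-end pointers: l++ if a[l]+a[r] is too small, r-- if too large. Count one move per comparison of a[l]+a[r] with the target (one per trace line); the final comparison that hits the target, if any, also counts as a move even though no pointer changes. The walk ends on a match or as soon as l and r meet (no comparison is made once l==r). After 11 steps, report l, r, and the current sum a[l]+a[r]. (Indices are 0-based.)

l=11, r=19, sum=58

l=0 r=19: -7+39=32 <65, l++
l=1 r=19: -4+39=35 <65, l++
l=2 r=19: -3+39=36 <65, l++
l=3 r=19: -1+39=38 <65, l++
l=4 r=19: 2+39=41 <65, l++
l=5 r=19: 3+39=42 <65, l++
l=6 r=19: 4+39=43 <65, l++
l=7 r=19: 5+39=44 <65, l++
l=8 r=19: 12+39=51 <65, l++
l=9 r=19: 13+39=52 <65, l++
l=10 r=19: 18+39=57 <65, l++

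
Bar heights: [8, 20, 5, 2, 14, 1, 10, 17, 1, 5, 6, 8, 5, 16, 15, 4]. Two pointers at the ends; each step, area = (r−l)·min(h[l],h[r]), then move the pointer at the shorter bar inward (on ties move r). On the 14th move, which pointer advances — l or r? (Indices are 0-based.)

l=0 r=15: min(8,4)*15=60 best=60 *, r--
l=0 r=14: min(8,15)*14=112 best=112 *, l++
l=1 r=14: min(20,15)*13=195 best=195 *, r--
l=1 r=13: min(20,16)*12=192 best=195, r--
l=1 r=12: min(20,5)*11=55 best=195, r--
l=1 r=11: min(20,8)*10=80 best=195, r--
l=1 r=10: min(20,6)*9=54 best=195, r--
l=1 r=9: min(20,5)*8=40 best=195, r--
l=1 r=8: min(20,1)*7=7 best=195, r--
l=1 r=7: min(20,17)*6=102 best=195, r--
l=1 r=6: min(20,10)*5=50 best=195, r--
l=1 r=5: min(20,1)*4=4 best=195, r--
l=1 r=4: min(20,14)*3=42 best=195, r--
l=1 r=3: min(20,2)*2=4 best=195, r--

r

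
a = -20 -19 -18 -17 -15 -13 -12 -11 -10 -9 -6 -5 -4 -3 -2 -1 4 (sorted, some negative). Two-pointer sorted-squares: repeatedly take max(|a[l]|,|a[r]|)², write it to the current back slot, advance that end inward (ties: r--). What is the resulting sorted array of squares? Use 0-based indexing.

[1, 4, 9, 16, 16, 25, 36, 81, 100, 121, 144, 169, 225, 289, 324, 361, 400]

l=0 r=16: |-20|>|4| out[16]=400, l++
l=1 r=16: |-19|>|4| out[15]=361, l++
l=2 r=16: |-18|>|4| out[14]=324, l++
l=3 r=16: |-17|>|4| out[13]=289, l++
l=4 r=16: |-15|>|4| out[12]=225, l++
l=5 r=16: |-13|>|4| out[11]=169, l++
l=6 r=16: |-12|>|4| out[10]=144, l++
l=7 r=16: |-11|>|4| out[9]=121, l++
l=8 r=16: |-10|>|4| out[8]=100, l++
l=9 r=16: |-9|>|4| out[7]=81, l++
l=10 r=16: |-6|>|4| out[6]=36, l++
l=11 r=16: |-5|>|4| out[5]=25, l++
l=12 r=16: |-4|<=|4| out[4]=16, r--
l=12 r=15: |-4|>|-1| out[3]=16, l++
l=13 r=15: |-3|>|-1| out[2]=9, l++
l=14 r=15: |-2|>|-1| out[1]=4, l++
l=15 r=15: |-1|<=|-1| out[0]=1, r--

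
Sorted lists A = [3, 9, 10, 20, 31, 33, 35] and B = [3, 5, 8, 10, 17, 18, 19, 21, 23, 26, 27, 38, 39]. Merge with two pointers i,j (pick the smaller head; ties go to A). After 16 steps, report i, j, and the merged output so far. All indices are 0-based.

i=0 j=0: A[i]=3<=B[j]=3 take 3, i++
i=1 j=0: A[i]=9>B[j]=3 take 3, j++
i=1 j=1: A[i]=9>B[j]=5 take 5, j++
i=1 j=2: A[i]=9>B[j]=8 take 8, j++
i=1 j=3: A[i]=9<=B[j]=10 take 9, i++
i=2 j=3: A[i]=10<=B[j]=10 take 10, i++
i=3 j=3: A[i]=20>B[j]=10 take 10, j++
i=3 j=4: A[i]=20>B[j]=17 take 17, j++
i=3 j=5: A[i]=20>B[j]=18 take 18, j++
i=3 j=6: A[i]=20>B[j]=19 take 19, j++
i=3 j=7: A[i]=20<=B[j]=21 take 20, i++
i=4 j=7: A[i]=31>B[j]=21 take 21, j++
i=4 j=8: A[i]=31>B[j]=23 take 23, j++
i=4 j=9: A[i]=31>B[j]=26 take 26, j++
i=4 j=10: A[i]=31>B[j]=27 take 27, j++
i=4 j=11: A[i]=31<=B[j]=38 take 31, i++

i=5, j=11, merged so far=[3, 3, 5, 8, 9, 10, 10, 17, 18, 19, 20, 21, 23, 26, 27, 31]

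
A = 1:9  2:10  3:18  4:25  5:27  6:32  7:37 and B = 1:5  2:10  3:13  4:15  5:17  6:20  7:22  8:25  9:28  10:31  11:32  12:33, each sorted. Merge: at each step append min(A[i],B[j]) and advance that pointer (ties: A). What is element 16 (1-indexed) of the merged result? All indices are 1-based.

merged[16] = 32

[i=1,j=1] A[i]=9>B[j]=5 take 5 → j++
[i=1,j=2] A[i]=9<=B[j]=10 take 9 → i++
[i=2,j=2] A[i]=10<=B[j]=10 take 10 → i++
[i=3,j=2] A[i]=18>B[j]=10 take 10 → j++
[i=3,j=3] A[i]=18>B[j]=13 take 13 → j++
[i=3,j=4] A[i]=18>B[j]=15 take 15 → j++
[i=3,j=5] A[i]=18>B[j]=17 take 17 → j++
[i=3,j=6] A[i]=18<=B[j]=20 take 18 → i++
[i=4,j=6] A[i]=25>B[j]=20 take 20 → j++
[i=4,j=7] A[i]=25>B[j]=22 take 22 → j++
[i=4,j=8] A[i]=25<=B[j]=25 take 25 → i++
[i=5,j=8] A[i]=27>B[j]=25 take 25 → j++
[i=5,j=9] A[i]=27<=B[j]=28 take 27 → i++
[i=6,j=9] A[i]=32>B[j]=28 take 28 → j++
[i=6,j=10] A[i]=32>B[j]=31 take 31 → j++
[i=6,j=11] A[i]=32<=B[j]=32 take 32 → i++
[i=7,j=11] A[i]=37>B[j]=32 take 32 → j++
[i=7,j=12] A[i]=37>B[j]=33 take 33 → j++
[i=7,j=13] B done, take A[i]=37 → i++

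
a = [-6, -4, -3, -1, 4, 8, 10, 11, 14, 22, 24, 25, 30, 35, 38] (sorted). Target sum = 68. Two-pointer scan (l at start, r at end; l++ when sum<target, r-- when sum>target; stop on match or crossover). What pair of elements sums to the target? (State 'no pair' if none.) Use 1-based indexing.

l=1 r=15: -6+38=32 <68, l++
l=2 r=15: -4+38=34 <68, l++
l=3 r=15: -3+38=35 <68, l++
l=4 r=15: -1+38=37 <68, l++
l=5 r=15: 4+38=42 <68, l++
l=6 r=15: 8+38=46 <68, l++
l=7 r=15: 10+38=48 <68, l++
l=8 r=15: 11+38=49 <68, l++
l=9 r=15: 14+38=52 <68, l++
l=10 r=15: 22+38=60 <68, l++
l=11 r=15: 24+38=62 <68, l++
l=12 r=15: 25+38=63 <68, l++
l=13 r=15: 30+38=68, found

(30, 38)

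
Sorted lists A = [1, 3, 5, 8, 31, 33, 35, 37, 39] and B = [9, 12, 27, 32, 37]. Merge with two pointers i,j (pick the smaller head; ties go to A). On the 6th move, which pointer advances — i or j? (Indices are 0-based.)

i=0 j=0: A[i]=1<=B[j]=9 take 1, i++
i=1 j=0: A[i]=3<=B[j]=9 take 3, i++
i=2 j=0: A[i]=5<=B[j]=9 take 5, i++
i=3 j=0: A[i]=8<=B[j]=9 take 8, i++
i=4 j=0: A[i]=31>B[j]=9 take 9, j++
i=4 j=1: A[i]=31>B[j]=12 take 12, j++

j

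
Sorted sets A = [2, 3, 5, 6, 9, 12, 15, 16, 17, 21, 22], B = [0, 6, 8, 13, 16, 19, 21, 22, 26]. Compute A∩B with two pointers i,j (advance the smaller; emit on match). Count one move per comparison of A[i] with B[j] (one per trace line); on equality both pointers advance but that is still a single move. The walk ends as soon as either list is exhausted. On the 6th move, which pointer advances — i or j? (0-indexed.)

j

[i=0,j=0] 2>0 → j++
[i=0,j=1] 2<6 → i++
[i=1,j=1] 3<6 → i++
[i=2,j=1] 5<6 → i++
[i=3,j=1] 6==6 emit → i++,j++
[i=4,j=2] 9>8 → j++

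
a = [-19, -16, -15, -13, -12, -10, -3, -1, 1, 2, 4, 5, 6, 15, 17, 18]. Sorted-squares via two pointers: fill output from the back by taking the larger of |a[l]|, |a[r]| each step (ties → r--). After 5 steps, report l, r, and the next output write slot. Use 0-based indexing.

l=2, r=12, next write slot=10

[0,15] |-19|>|18| out[15]=361 → l++
[1,15] |-16|<=|18| out[14]=324 → r--
[1,14] |-16|<=|17| out[13]=289 → r--
[1,13] |-16|>|15| out[12]=256 → l++
[2,13] |-15|<=|15| out[11]=225 → r--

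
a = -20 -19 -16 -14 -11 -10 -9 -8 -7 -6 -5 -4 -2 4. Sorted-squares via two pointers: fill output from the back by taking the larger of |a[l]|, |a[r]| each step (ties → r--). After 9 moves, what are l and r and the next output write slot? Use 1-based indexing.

l=10, r=14, next write slot=5

l=1 r=14: |-20|>|4| out[14]=400, l++
l=2 r=14: |-19|>|4| out[13]=361, l++
l=3 r=14: |-16|>|4| out[12]=256, l++
l=4 r=14: |-14|>|4| out[11]=196, l++
l=5 r=14: |-11|>|4| out[10]=121, l++
l=6 r=14: |-10|>|4| out[9]=100, l++
l=7 r=14: |-9|>|4| out[8]=81, l++
l=8 r=14: |-8|>|4| out[7]=64, l++
l=9 r=14: |-7|>|4| out[6]=49, l++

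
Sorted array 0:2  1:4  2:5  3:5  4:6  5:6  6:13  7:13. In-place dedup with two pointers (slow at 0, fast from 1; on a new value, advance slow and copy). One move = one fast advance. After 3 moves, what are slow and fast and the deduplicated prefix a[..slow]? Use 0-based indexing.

slow=2, fast=4, prefix=[2, 4, 5]

slow=0 fast=1: a[fast]=4≠a[slow]=2 write a[1]=4, slow++,fast++
slow=1 fast=2: a[fast]=5≠a[slow]=4 write a[2]=5, slow++,fast++
slow=2 fast=3: a[fast]=5=a[slow] dup, fast++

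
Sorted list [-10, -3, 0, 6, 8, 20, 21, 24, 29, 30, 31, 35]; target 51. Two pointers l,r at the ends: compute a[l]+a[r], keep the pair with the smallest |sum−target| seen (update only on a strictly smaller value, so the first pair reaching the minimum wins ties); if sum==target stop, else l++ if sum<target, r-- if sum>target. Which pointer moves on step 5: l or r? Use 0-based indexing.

[0,11] -10+35=25 d=26 * → l++
[1,11] -3+35=32 d=19 * → l++
[2,11] 0+35=35 d=16 * → l++
[3,11] 6+35=41 d=10 * → l++
[4,11] 8+35=43 d=8 * → l++

l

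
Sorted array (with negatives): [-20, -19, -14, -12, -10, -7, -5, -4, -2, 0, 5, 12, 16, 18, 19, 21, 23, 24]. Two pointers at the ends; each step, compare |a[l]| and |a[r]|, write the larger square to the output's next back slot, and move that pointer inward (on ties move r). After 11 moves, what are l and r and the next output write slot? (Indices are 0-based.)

l=0 r=17: |-20|<=|24| out[17]=576, r--
l=0 r=16: |-20|<=|23| out[16]=529, r--
l=0 r=15: |-20|<=|21| out[15]=441, r--
l=0 r=14: |-20|>|19| out[14]=400, l++
l=1 r=14: |-19|<=|19| out[13]=361, r--
l=1 r=13: |-19|>|18| out[12]=361, l++
l=2 r=13: |-14|<=|18| out[11]=324, r--
l=2 r=12: |-14|<=|16| out[10]=256, r--
l=2 r=11: |-14|>|12| out[9]=196, l++
l=3 r=11: |-12|<=|12| out[8]=144, r--
l=3 r=10: |-12|>|5| out[7]=144, l++

l=4, r=10, next write slot=6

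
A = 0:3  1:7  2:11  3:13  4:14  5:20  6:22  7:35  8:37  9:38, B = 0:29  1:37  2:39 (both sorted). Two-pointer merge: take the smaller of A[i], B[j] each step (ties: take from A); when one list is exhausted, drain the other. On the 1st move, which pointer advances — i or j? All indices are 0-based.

[i=0,j=0] A[i]=3<=B[j]=29 take 3 → i++

i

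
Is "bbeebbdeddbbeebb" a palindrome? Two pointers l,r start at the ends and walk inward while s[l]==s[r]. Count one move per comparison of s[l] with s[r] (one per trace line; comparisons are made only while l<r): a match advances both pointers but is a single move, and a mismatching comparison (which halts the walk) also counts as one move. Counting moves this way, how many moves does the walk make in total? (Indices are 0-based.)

8 moves

[0,15] 'b'=='b' → l++,r--
[1,14] 'b'=='b' → l++,r--
[2,13] 'e'=='e' → l++,r--
[3,12] 'e'=='e' → l++,r--
[4,11] 'b'=='b' → l++,r--
[5,10] 'b'=='b' → l++,r--
[6,9] 'd'=='d' → l++,r--
[7,8] 'e'!='d' → stop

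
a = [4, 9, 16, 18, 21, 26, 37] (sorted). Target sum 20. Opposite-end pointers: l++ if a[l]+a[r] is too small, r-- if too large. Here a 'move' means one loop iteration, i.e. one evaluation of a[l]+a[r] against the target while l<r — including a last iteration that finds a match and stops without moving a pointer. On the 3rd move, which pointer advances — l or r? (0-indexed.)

r

l=0 r=6: 4+37=41 >20, r--
l=0 r=5: 4+26=30 >20, r--
l=0 r=4: 4+21=25 >20, r--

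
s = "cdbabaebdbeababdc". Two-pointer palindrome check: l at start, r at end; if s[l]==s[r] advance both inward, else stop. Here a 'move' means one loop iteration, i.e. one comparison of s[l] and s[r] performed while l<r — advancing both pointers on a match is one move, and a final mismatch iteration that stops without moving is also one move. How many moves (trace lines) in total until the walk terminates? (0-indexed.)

[0,16] 'c'=='c' → l++,r--
[1,15] 'd'=='d' → l++,r--
[2,14] 'b'=='b' → l++,r--
[3,13] 'a'=='a' → l++,r--
[4,12] 'b'=='b' → l++,r--
[5,11] 'a'=='a' → l++,r--
[6,10] 'e'=='e' → l++,r--
[7,9] 'b'=='b' → l++,r--

8 moves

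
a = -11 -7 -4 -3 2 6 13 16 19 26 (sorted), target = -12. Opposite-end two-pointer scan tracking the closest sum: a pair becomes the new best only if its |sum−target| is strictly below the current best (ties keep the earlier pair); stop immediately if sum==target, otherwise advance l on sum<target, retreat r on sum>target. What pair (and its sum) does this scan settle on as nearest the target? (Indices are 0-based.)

pair (-7, -4) with sum -11 (|Δ|=1)

[0,9] -11+26=15 d=27 * → r--
[0,8] -11+19=8 d=20 * → r--
[0,7] -11+16=5 d=17 * → r--
[0,6] -11+13=2 d=14 * → r--
[0,5] -11+6=-5 d=7 * → r--
[0,4] -11+2=-9 d=3 * → r--
[0,3] -11+-3=-14 d=2 * → l++
[1,3] -7+-3=-10 d=2 → r--
[1,2] -7+-4=-11 d=1 * → r--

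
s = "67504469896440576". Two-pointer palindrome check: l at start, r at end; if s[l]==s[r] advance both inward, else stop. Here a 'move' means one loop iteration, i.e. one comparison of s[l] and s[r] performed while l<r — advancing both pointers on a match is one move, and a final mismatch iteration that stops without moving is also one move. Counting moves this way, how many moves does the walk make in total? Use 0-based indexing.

[0,16] '6'=='6' → l++,r--
[1,15] '7'=='7' → l++,r--
[2,14] '5'=='5' → l++,r--
[3,13] '0'=='0' → l++,r--
[4,12] '4'=='4' → l++,r--
[5,11] '4'=='4' → l++,r--
[6,10] '6'=='6' → l++,r--
[7,9] '9'=='9' → l++,r--

8 moves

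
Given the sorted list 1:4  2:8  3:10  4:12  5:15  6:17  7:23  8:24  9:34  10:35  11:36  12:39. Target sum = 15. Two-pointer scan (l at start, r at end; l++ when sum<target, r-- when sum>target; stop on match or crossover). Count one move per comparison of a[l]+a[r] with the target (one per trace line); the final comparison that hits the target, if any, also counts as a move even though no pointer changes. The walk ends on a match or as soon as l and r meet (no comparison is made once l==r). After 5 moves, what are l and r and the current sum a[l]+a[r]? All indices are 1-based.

l=1, r=7, sum=27

l=1 r=12: 4+39=43 >15, r--
l=1 r=11: 4+36=40 >15, r--
l=1 r=10: 4+35=39 >15, r--
l=1 r=9: 4+34=38 >15, r--
l=1 r=8: 4+24=28 >15, r--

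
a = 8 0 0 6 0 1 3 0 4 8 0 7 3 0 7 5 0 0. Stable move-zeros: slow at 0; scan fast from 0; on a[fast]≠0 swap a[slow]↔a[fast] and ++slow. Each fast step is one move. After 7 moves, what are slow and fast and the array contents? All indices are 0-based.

slow=4, fast=7, a=[8, 6, 1, 3, 0, 0, 0, 0, 4, 8, 0, 7, 3, 0, 7, 5, 0, 0]

(s=0,f=0) a[fast]=8≠0 swap→a[0]=8 → slow++,fast++
(s=1,f=1) a[fast]=0 → fast++
(s=1,f=2) a[fast]=0 → fast++
(s=1,f=3) a[fast]=6≠0 swap→a[1]=6 → slow++,fast++
(s=2,f=4) a[fast]=0 → fast++
(s=2,f=5) a[fast]=1≠0 swap→a[2]=1 → slow++,fast++
(s=3,f=6) a[fast]=3≠0 swap→a[3]=3 → slow++,fast++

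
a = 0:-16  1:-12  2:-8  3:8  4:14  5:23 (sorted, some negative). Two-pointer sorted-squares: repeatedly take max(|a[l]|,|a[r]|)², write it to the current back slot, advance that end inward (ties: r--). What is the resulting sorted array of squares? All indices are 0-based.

l=0 r=5: |-16|<=|23| out[5]=529, r--
l=0 r=4: |-16|>|14| out[4]=256, l++
l=1 r=4: |-12|<=|14| out[3]=196, r--
l=1 r=3: |-12|>|8| out[2]=144, l++
l=2 r=3: |-8|<=|8| out[1]=64, r--
l=2 r=2: |-8|<=|-8| out[0]=64, r--

[64, 64, 144, 196, 256, 529]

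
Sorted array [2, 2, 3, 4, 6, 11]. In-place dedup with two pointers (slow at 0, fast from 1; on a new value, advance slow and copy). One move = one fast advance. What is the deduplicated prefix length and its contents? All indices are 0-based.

(s=0,f=1) a[fast]=2=a[slow] dup → fast++
(s=0,f=2) a[fast]=3≠a[slow]=2 write a[1]=3 → slow++,fast++
(s=1,f=3) a[fast]=4≠a[slow]=3 write a[2]=4 → slow++,fast++
(s=2,f=4) a[fast]=6≠a[slow]=4 write a[3]=6 → slow++,fast++
(s=3,f=5) a[fast]=11≠a[slow]=6 write a[4]=11 → slow++,fast++

length 5; prefix = [2, 3, 4, 6, 11]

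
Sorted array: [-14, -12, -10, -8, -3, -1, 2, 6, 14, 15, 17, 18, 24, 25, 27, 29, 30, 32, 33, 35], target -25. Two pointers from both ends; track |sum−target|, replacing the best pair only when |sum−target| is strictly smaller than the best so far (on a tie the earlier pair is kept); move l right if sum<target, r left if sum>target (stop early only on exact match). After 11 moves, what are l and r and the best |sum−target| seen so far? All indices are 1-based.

l=1, r=9, best |Δ|=26

[1,20] -14+35=21 d=46 * → r--
[1,19] -14+33=19 d=44 * → r--
[1,18] -14+32=18 d=43 * → r--
[1,17] -14+30=16 d=41 * → r--
[1,16] -14+29=15 d=40 * → r--
[1,15] -14+27=13 d=38 * → r--
[1,14] -14+25=11 d=36 * → r--
[1,13] -14+24=10 d=35 * → r--
[1,12] -14+18=4 d=29 * → r--
[1,11] -14+17=3 d=28 * → r--
[1,10] -14+15=1 d=26 * → r--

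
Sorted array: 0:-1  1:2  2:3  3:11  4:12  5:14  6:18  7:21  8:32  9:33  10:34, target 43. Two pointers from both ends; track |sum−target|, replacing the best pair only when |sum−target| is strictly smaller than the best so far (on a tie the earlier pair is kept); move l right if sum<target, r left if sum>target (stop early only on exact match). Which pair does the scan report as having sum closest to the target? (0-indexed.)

pair (11, 32) with sum 43 (|Δ|=0)

l=0 r=10: -1+34=33 d=10 *, l++
l=1 r=10: 2+34=36 d=7 *, l++
l=2 r=10: 3+34=37 d=6 *, l++
l=3 r=10: 11+34=45 d=2 *, r--
l=3 r=9: 11+33=44 d=1 *, r--
l=3 r=8: 11+32=43 d=0 *, stop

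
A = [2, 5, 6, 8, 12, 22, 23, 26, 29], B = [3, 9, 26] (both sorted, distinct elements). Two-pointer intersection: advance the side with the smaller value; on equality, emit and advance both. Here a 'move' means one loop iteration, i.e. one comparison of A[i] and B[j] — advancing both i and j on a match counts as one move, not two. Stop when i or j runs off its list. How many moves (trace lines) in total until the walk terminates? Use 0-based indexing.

10 moves

i=0 j=0: 2<3, i++
i=1 j=0: 5>3, j++
i=1 j=1: 5<9, i++
i=2 j=1: 6<9, i++
i=3 j=1: 8<9, i++
i=4 j=1: 12>9, j++
i=4 j=2: 12<26, i++
i=5 j=2: 22<26, i++
i=6 j=2: 23<26, i++
i=7 j=2: 26==26 emit, i++,j++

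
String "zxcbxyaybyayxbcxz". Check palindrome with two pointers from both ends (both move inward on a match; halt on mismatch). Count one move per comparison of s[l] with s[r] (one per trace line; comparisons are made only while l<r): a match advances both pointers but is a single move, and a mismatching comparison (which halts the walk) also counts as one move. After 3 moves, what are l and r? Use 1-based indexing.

l=4, r=14

l=1 r=17: 'z'=='z', l++,r--
l=2 r=16: 'x'=='x', l++,r--
l=3 r=15: 'c'=='c', l++,r--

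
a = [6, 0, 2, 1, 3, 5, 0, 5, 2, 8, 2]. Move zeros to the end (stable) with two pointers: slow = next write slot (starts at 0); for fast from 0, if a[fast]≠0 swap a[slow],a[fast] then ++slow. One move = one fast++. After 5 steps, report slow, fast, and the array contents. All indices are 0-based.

(s=0,f=0) a[fast]=6≠0 swap→a[0]=6 → slow++,fast++
(s=1,f=1) a[fast]=0 → fast++
(s=1,f=2) a[fast]=2≠0 swap→a[1]=2 → slow++,fast++
(s=2,f=3) a[fast]=1≠0 swap→a[2]=1 → slow++,fast++
(s=3,f=4) a[fast]=3≠0 swap→a[3]=3 → slow++,fast++

slow=4, fast=5, a=[6, 2, 1, 3, 0, 5, 0, 5, 2, 8, 2]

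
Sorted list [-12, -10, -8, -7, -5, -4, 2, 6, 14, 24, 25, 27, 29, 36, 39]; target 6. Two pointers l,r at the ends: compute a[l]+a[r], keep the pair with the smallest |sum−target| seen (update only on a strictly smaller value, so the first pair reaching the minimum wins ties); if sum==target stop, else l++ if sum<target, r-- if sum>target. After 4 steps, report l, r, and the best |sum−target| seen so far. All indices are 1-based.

[1,15] -12+39=27 d=21 * → r--
[1,14] -12+36=24 d=18 * → r--
[1,13] -12+29=17 d=11 * → r--
[1,12] -12+27=15 d=9 * → r--

l=1, r=11, best |Δ|=9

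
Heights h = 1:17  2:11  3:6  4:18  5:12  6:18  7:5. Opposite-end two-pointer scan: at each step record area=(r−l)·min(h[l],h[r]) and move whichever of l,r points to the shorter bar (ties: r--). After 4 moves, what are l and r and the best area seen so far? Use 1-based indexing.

l=4, r=6, best area=85

l=1 r=7: min(17,5)*6=30 best=30 *, r--
l=1 r=6: min(17,18)*5=85 best=85 *, l++
l=2 r=6: min(11,18)*4=44 best=85, l++
l=3 r=6: min(6,18)*3=18 best=85, l++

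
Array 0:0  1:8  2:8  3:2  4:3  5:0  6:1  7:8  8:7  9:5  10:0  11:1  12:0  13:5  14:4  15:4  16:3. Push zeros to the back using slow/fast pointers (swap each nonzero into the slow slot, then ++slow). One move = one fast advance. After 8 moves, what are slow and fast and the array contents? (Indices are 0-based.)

slow=6, fast=8, a=[8, 8, 2, 3, 1, 8, 0, 0, 7, 5, 0, 1, 0, 5, 4, 4, 3]

(s=0,f=0) a[fast]=0 → fast++
(s=0,f=1) a[fast]=8≠0 swap→a[0]=8 → slow++,fast++
(s=1,f=2) a[fast]=8≠0 swap→a[1]=8 → slow++,fast++
(s=2,f=3) a[fast]=2≠0 swap→a[2]=2 → slow++,fast++
(s=3,f=4) a[fast]=3≠0 swap→a[3]=3 → slow++,fast++
(s=4,f=5) a[fast]=0 → fast++
(s=4,f=6) a[fast]=1≠0 swap→a[4]=1 → slow++,fast++
(s=5,f=7) a[fast]=8≠0 swap→a[5]=8 → slow++,fast++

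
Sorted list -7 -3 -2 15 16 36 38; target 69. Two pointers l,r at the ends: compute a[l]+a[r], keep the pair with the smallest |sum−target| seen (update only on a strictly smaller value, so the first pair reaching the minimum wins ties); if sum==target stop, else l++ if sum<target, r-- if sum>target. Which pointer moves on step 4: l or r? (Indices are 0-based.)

l

l=0 r=6: -7+38=31 d=38 *, l++
l=1 r=6: -3+38=35 d=34 *, l++
l=2 r=6: -2+38=36 d=33 *, l++
l=3 r=6: 15+38=53 d=16 *, l++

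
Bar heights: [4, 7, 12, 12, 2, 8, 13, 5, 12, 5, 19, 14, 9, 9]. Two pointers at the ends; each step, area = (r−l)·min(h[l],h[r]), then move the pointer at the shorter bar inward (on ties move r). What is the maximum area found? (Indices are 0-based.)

[0,13] min(4,9)*13=52 best=52 * → l++
[1,13] min(7,9)*12=84 best=84 * → l++
[2,13] min(12,9)*11=99 best=99 * → r--
[2,12] min(12,9)*10=90 best=99 → r--
[2,11] min(12,14)*9=108 best=108 * → l++
[3,11] min(12,14)*8=96 best=108 → l++
[4,11] min(2,14)*7=14 best=108 → l++
[5,11] min(8,14)*6=48 best=108 → l++
[6,11] min(13,14)*5=65 best=108 → l++
[7,11] min(5,14)*4=20 best=108 → l++
[8,11] min(12,14)*3=36 best=108 → l++
[9,11] min(5,14)*2=10 best=108 → l++
[10,11] min(19,14)*1=14 best=108 → r--

max area = 108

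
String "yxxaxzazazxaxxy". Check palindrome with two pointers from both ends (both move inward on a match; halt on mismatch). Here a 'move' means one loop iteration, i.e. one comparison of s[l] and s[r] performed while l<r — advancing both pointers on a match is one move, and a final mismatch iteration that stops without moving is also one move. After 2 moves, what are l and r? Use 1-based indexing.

l=3, r=13

[1,15] 'y'=='y' → l++,r--
[2,14] 'x'=='x' → l++,r--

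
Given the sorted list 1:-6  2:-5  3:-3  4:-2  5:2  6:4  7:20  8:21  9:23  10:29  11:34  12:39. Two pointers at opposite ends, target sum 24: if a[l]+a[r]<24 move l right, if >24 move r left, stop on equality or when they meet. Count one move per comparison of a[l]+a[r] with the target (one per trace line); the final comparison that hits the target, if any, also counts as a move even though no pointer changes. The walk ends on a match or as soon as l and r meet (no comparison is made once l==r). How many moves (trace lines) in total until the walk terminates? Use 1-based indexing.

4 moves

l=1 r=12: -6+39=33 >24, r--
l=1 r=11: -6+34=28 >24, r--
l=1 r=10: -6+29=23 <24, l++
l=2 r=10: -5+29=24, found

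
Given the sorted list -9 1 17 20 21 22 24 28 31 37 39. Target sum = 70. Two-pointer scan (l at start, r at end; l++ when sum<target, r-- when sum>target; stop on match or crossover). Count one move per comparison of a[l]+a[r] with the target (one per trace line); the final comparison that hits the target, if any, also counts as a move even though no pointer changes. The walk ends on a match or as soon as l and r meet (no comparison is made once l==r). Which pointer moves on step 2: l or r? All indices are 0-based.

l

l=0 r=10: -9+39=30 <70, l++
l=1 r=10: 1+39=40 <70, l++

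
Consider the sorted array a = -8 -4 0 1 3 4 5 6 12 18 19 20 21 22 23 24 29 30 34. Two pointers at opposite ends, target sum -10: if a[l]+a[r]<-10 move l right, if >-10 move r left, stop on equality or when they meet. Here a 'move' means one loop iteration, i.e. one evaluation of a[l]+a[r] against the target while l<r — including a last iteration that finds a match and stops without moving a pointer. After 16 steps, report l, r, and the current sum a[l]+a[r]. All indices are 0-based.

l=0, r=2, sum=-8

l=0 r=18: -8+34=26 >-10, r--
l=0 r=17: -8+30=22 >-10, r--
l=0 r=16: -8+29=21 >-10, r--
l=0 r=15: -8+24=16 >-10, r--
l=0 r=14: -8+23=15 >-10, r--
l=0 r=13: -8+22=14 >-10, r--
l=0 r=12: -8+21=13 >-10, r--
l=0 r=11: -8+20=12 >-10, r--
l=0 r=10: -8+19=11 >-10, r--
l=0 r=9: -8+18=10 >-10, r--
l=0 r=8: -8+12=4 >-10, r--
l=0 r=7: -8+6=-2 >-10, r--
l=0 r=6: -8+5=-3 >-10, r--
l=0 r=5: -8+4=-4 >-10, r--
l=0 r=4: -8+3=-5 >-10, r--
l=0 r=3: -8+1=-7 >-10, r--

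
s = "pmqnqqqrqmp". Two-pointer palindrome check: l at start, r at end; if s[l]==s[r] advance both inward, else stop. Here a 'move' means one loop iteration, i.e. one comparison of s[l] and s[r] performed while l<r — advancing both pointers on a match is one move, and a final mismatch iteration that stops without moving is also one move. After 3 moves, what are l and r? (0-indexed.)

l=3, r=7

l=0 r=10: 'p'=='p', l++,r--
l=1 r=9: 'm'=='m', l++,r--
l=2 r=8: 'q'=='q', l++,r--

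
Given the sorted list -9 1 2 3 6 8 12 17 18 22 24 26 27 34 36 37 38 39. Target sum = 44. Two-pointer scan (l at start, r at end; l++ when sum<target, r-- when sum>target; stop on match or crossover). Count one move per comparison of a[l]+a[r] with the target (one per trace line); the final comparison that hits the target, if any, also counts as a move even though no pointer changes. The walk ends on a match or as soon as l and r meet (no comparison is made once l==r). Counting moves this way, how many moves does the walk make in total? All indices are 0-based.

[0,17] -9+39=30 <44 → l++
[1,17] 1+39=40 <44 → l++
[2,17] 2+39=41 <44 → l++
[3,17] 3+39=42 <44 → l++
[4,17] 6+39=45 >44 → r--
[4,16] 6+38=44 → found

6 moves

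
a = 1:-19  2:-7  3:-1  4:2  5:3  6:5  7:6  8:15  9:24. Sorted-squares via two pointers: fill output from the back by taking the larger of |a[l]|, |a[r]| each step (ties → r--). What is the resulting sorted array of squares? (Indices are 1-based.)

l=1 r=9: |-19|<=|24| out[9]=576, r--
l=1 r=8: |-19|>|15| out[8]=361, l++
l=2 r=8: |-7|<=|15| out[7]=225, r--
l=2 r=7: |-7|>|6| out[6]=49, l++
l=3 r=7: |-1|<=|6| out[5]=36, r--
l=3 r=6: |-1|<=|5| out[4]=25, r--
l=3 r=5: |-1|<=|3| out[3]=9, r--
l=3 r=4: |-1|<=|2| out[2]=4, r--
l=3 r=3: |-1|<=|-1| out[1]=1, r--

[1, 4, 9, 25, 36, 49, 225, 361, 576]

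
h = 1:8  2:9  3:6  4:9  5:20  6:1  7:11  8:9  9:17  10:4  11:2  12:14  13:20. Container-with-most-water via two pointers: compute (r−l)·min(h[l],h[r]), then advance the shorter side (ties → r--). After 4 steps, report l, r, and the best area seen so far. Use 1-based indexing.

l=1 r=13: min(8,20)*12=96 best=96 *, l++
l=2 r=13: min(9,20)*11=99 best=99 *, l++
l=3 r=13: min(6,20)*10=60 best=99, l++
l=4 r=13: min(9,20)*9=81 best=99, l++

l=5, r=13, best area=99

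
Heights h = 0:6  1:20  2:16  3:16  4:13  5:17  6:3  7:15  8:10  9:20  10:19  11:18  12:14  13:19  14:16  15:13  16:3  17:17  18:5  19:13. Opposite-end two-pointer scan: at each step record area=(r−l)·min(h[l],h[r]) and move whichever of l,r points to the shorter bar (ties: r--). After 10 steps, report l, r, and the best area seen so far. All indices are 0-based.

[0,19] min(6,13)*19=114 best=114 * → l++
[1,19] min(20,13)*18=234 best=234 * → r--
[1,18] min(20,5)*17=85 best=234 → r--
[1,17] min(20,17)*16=272 best=272 * → r--
[1,16] min(20,3)*15=45 best=272 → r--
[1,15] min(20,13)*14=182 best=272 → r--
[1,14] min(20,16)*13=208 best=272 → r--
[1,13] min(20,19)*12=228 best=272 → r--
[1,12] min(20,14)*11=154 best=272 → r--
[1,11] min(20,18)*10=180 best=272 → r--

l=1, r=10, best area=272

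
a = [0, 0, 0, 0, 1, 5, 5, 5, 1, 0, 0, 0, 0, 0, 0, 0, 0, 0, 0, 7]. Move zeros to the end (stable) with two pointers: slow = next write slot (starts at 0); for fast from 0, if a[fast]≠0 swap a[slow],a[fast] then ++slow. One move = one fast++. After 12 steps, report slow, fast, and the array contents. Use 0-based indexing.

slow=5, fast=12, a=[1, 5, 5, 5, 1, 0, 0, 0, 0, 0, 0, 0, 0, 0, 0, 0, 0, 0, 0, 7]

(s=0,f=0) a[fast]=0 → fast++
(s=0,f=1) a[fast]=0 → fast++
(s=0,f=2) a[fast]=0 → fast++
(s=0,f=3) a[fast]=0 → fast++
(s=0,f=4) a[fast]=1≠0 swap→a[0]=1 → slow++,fast++
(s=1,f=5) a[fast]=5≠0 swap→a[1]=5 → slow++,fast++
(s=2,f=6) a[fast]=5≠0 swap→a[2]=5 → slow++,fast++
(s=3,f=7) a[fast]=5≠0 swap→a[3]=5 → slow++,fast++
(s=4,f=8) a[fast]=1≠0 swap→a[4]=1 → slow++,fast++
(s=5,f=9) a[fast]=0 → fast++
(s=5,f=10) a[fast]=0 → fast++
(s=5,f=11) a[fast]=0 → fast++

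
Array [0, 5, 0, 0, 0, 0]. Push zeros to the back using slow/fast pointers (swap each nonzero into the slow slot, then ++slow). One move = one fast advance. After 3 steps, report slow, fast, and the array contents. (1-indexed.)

slow=2, fast=4, a=[5, 0, 0, 0, 0, 0]

slow=1 fast=1: a[fast]=0, fast++
slow=1 fast=2: a[fast]=5≠0 swap→a[1]=5, slow++,fast++
slow=2 fast=3: a[fast]=0, fast++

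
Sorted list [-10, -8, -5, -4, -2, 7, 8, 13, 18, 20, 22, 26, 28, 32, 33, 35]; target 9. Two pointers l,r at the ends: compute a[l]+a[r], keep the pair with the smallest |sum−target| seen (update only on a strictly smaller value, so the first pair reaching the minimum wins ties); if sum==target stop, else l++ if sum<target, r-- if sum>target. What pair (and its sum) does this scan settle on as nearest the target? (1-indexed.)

pair (-4, 13) with sum 9 (|Δ|=0)

[1,16] -10+35=25 d=16 * → r--
[1,15] -10+33=23 d=14 * → r--
[1,14] -10+32=22 d=13 * → r--
[1,13] -10+28=18 d=9 * → r--
[1,12] -10+26=16 d=7 * → r--
[1,11] -10+22=12 d=3 * → r--
[1,10] -10+20=10 d=1 * → r--
[1,9] -10+18=8 d=1 → l++
[2,9] -8+18=10 d=1 → r--
[2,8] -8+13=5 d=4 → l++
[3,8] -5+13=8 d=1 → l++
[4,8] -4+13=9 d=0 * → stop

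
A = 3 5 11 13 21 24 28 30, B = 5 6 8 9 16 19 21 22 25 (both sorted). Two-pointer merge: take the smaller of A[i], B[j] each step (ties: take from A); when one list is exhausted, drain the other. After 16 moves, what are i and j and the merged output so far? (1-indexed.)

i=8, j=10, merged so far=[3, 5, 5, 6, 8, 9, 11, 13, 16, 19, 21, 21, 22, 24, 25, 28]

[i=1,j=1] A[i]=3<=B[j]=5 take 3 → i++
[i=2,j=1] A[i]=5<=B[j]=5 take 5 → i++
[i=3,j=1] A[i]=11>B[j]=5 take 5 → j++
[i=3,j=2] A[i]=11>B[j]=6 take 6 → j++
[i=3,j=3] A[i]=11>B[j]=8 take 8 → j++
[i=3,j=4] A[i]=11>B[j]=9 take 9 → j++
[i=3,j=5] A[i]=11<=B[j]=16 take 11 → i++
[i=4,j=5] A[i]=13<=B[j]=16 take 13 → i++
[i=5,j=5] A[i]=21>B[j]=16 take 16 → j++
[i=5,j=6] A[i]=21>B[j]=19 take 19 → j++
[i=5,j=7] A[i]=21<=B[j]=21 take 21 → i++
[i=6,j=7] A[i]=24>B[j]=21 take 21 → j++
[i=6,j=8] A[i]=24>B[j]=22 take 22 → j++
[i=6,j=9] A[i]=24<=B[j]=25 take 24 → i++
[i=7,j=9] A[i]=28>B[j]=25 take 25 → j++
[i=7,j=10] B done, take A[i]=28 → i++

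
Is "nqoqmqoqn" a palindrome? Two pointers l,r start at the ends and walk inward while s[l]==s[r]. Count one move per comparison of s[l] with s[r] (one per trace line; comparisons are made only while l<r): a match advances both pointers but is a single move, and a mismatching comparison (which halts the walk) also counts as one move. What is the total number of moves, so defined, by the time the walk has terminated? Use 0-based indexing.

[0,8] 'n'=='n' → l++,r--
[1,7] 'q'=='q' → l++,r--
[2,6] 'o'=='o' → l++,r--
[3,5] 'q'=='q' → l++,r--

4 moves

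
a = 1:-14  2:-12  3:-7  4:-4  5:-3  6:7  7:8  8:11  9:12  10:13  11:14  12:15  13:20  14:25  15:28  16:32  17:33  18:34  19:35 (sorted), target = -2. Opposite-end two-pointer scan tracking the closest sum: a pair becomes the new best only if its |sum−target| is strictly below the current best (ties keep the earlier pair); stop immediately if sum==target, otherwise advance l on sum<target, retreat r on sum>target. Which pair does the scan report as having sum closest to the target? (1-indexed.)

pair (-14, 12) with sum -2 (|Δ|=0)

l=1 r=19: -14+35=21 d=23 *, r--
l=1 r=18: -14+34=20 d=22 *, r--
l=1 r=17: -14+33=19 d=21 *, r--
l=1 r=16: -14+32=18 d=20 *, r--
l=1 r=15: -14+28=14 d=16 *, r--
l=1 r=14: -14+25=11 d=13 *, r--
l=1 r=13: -14+20=6 d=8 *, r--
l=1 r=12: -14+15=1 d=3 *, r--
l=1 r=11: -14+14=0 d=2 *, r--
l=1 r=10: -14+13=-1 d=1 *, r--
l=1 r=9: -14+12=-2 d=0 *, stop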